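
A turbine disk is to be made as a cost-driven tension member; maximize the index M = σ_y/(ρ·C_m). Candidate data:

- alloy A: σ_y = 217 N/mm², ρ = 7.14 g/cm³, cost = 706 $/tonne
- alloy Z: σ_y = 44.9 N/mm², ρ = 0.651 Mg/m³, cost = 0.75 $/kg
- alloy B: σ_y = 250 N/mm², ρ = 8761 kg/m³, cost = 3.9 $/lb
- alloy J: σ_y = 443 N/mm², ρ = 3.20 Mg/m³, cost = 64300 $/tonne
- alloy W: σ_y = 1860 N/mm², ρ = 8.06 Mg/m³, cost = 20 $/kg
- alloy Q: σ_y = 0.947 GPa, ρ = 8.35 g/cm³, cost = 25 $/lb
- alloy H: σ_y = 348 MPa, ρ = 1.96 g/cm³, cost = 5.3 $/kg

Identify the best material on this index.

alloy Z

In SI units:
  alloy A: σ_y = 217.0 MPa, ρ = 7140 kg/m³, cost = 0.7060 $/kg
  alloy Z: σ_y = 44.90 MPa, ρ = 651.0 kg/m³, cost = 0.7500 $/kg
  alloy B: σ_y = 250.0 MPa, ρ = 8761 kg/m³, cost = 8.598 $/kg
  alloy J: σ_y = 443.0 MPa, ρ = 3200 kg/m³, cost = 64.30 $/kg
  alloy W: σ_y = 1860 MPa, ρ = 8060 kg/m³, cost = 20.00 $/kg
  alloy Q: σ_y = 947.0 MPa, ρ = 8350 kg/m³, cost = 55.11 $/kg
  alloy H: σ_y = 348.0 MPa, ρ = 1960 kg/m³, cost = 5.300 $/kg
  alloy Z: M = 92.0 kN·m per $
  alloy A: M = 43.0 kN·m per $
  alloy H: M = 33.5 kN·m per $
  alloy W: M = 11.5 kN·m per $
  alloy B: M = 3.32 kN·m per $
  alloy J: M = 2.15 kN·m per $
  alloy Q: M = 2.06 kN·m per $
Alloy Z ranks first.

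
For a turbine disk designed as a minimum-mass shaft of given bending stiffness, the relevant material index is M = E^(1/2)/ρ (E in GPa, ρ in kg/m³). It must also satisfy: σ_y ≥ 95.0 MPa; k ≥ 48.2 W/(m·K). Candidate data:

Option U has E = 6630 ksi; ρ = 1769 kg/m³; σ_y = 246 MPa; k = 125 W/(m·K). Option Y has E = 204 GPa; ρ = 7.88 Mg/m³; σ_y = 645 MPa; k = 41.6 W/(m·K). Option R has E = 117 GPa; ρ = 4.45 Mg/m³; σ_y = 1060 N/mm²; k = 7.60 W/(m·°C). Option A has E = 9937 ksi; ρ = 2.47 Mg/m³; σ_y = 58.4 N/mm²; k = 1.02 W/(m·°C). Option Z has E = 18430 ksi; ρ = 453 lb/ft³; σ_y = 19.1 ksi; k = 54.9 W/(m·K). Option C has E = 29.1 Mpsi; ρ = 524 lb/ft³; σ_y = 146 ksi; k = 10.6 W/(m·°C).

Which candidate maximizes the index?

Screen on constraints: σ_y ≥ 95.0 MPa; k ≥ 48.2 W/(m·K). Survivors: option U, option Z.
Convert each candidate to consistent units, then evaluate M:
  option U: E = 45.71 GPa, ρ = 1769 kg/m³
  option Z: E = 127.1 GPa, ρ = 7256 kg/m³
  option U: M = 3.82×10⁻³
  option Z: M = 1.55×10⁻³
Option U has the largest M.

option U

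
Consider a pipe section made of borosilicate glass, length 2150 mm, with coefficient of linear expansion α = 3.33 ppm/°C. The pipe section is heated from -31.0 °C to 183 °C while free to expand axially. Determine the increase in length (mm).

ΔT = 183 − (-31.0) = 214.0 K.
ΔL = α·L₀·ΔT = 3.33×10⁻⁶ × 2150 mm × 214.0 K = 1.53 mm.

1.53 mm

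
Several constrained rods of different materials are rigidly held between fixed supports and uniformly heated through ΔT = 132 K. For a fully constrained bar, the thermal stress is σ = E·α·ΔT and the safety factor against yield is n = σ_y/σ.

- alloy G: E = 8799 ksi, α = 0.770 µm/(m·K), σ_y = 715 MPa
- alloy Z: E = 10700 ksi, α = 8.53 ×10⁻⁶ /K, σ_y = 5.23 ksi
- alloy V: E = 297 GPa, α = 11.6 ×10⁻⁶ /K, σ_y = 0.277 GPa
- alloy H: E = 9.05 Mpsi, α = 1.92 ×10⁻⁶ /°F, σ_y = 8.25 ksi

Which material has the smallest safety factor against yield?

Converting E to GPa, α to ×10⁻⁶/K, σ_y to MPa, then σ and n for each:
  alloy G: E = 60.67, α = 0.770, σ_y = 715.0 → σ = 6.17 MPa, n = 116
  alloy Z: E = 73.77, α = 8.53, σ_y = 36.06 → σ = 83.1 MPa, n = 0.434
  alloy V: E = 297.0, α = 11.6, σ_y = 277.0 → σ = 455 MPa, n = 0.609
  alloy H: E = 62.40, α = 3.46, σ_y = 56.88 → σ = 28.5 MPa, n = 2.00
The minimum is alloy Z at n = 0.434.

alloy Z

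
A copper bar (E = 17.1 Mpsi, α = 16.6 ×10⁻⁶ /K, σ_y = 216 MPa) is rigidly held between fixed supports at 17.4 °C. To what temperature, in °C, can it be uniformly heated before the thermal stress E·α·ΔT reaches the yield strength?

128 °C

E = 17.1 Mpsi = 117.9 GPa.
E·α·ΔT = 216.0 MPa ⇒ ΔT = 216.0 / (117.9×10³ × 16.6×10⁻⁶) = 110.4 K.
T = 17.4 + 110.4 = 127.8 °C.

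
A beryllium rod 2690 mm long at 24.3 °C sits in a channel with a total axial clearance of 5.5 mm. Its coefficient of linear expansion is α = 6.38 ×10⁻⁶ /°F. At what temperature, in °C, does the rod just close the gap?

α = 6.38×10⁻⁶/°F × 9/5 = 11.5×10⁻⁶/K.
α·L₀·ΔT = 5.5 mm ⇒ ΔT = 5.5 / (11.5×10⁻⁶ × 2690.0) = 178.0 K.
T = 24.3 + 178.0 = 202.3 °C.

202 °C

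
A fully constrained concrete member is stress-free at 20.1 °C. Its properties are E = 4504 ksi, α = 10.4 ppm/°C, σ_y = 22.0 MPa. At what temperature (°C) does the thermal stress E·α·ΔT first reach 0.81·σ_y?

E = 4504 ksi = 31.05 GPa.
E·α·ΔT = 17.82 MPa ⇒ ΔT = 17.82 / (31.05×10³ × 10.4×10⁻⁶) = 55.18 K.
T = 20.1 + 55.18 = 75.28 °C.

75.3 °C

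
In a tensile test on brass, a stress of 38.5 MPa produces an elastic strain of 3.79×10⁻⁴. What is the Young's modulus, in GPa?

102 GPa

E = σ/ε = 38.5 MPa / 3.79×10⁻⁴ = 101600 MPa = 102 GPa.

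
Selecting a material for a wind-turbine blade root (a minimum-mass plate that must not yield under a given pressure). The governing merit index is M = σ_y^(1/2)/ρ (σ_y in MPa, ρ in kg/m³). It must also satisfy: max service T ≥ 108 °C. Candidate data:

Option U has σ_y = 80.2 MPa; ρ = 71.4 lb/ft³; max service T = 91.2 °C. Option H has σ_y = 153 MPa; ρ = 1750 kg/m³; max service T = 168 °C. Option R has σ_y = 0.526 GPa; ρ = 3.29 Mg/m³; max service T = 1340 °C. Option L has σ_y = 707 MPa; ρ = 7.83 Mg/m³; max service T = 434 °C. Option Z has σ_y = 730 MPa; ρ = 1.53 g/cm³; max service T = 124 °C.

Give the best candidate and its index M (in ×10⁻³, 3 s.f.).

option Z, M = 17.7×10⁻³

Screen on constraints: max service T ≥ 108 °C. Survivors: option H, option R, option L, option Z.
After converting to SI:
  option H: σ_y = 153.0 MPa, ρ = 1750 kg/m³
  option R: σ_y = 526.0 MPa, ρ = 3290 kg/m³
  option L: σ_y = 707.0 MPa, ρ = 7830 kg/m³
  option Z: σ_y = 730.0 MPa, ρ = 1530 kg/m³
  option Z: M = 17.7×10⁻³
  option H: M = 7.07×10⁻³
  option R: M = 6.97×10⁻³
  option L: M = 3.40×10⁻³
Highest index: option Z.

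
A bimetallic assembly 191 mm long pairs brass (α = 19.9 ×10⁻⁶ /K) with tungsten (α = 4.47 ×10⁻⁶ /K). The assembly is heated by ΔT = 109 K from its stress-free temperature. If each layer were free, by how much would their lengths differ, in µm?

321 µm

Δα = |19.9 − 4.47|×10⁻⁶/K = 15.4×10⁻⁶/K.
ΔL_mismatch = Δα·L·ΔT = 15.4×10⁻⁶ × 191.0 mm × 109.0 K = 321 µm.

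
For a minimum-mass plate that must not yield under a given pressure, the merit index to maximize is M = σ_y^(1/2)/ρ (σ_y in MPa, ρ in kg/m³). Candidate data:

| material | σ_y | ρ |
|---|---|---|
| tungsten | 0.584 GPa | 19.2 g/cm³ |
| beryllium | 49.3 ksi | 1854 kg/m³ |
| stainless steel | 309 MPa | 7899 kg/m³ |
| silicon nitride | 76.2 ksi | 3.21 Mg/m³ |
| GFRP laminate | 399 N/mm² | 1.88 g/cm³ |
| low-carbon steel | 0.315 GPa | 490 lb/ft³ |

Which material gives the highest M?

Putting every candidate on a common basis:
  tungsten: σ_y = 584.0 MPa, ρ = 19200 kg/m³
  beryllium: σ_y = 339.9 MPa, ρ = 1854 kg/m³
  stainless steel: σ_y = 309.0 MPa, ρ = 7899 kg/m³
  silicon nitride: σ_y = 525.4 MPa, ρ = 3210 kg/m³
  GFRP laminate: σ_y = 399.0 MPa, ρ = 1880 kg/m³
  low-carbon steel: σ_y = 315.0 MPa, ρ = 7849 kg/m³
  GFRP laminate: M = 10.6×10⁻³
  beryllium: M = 9.94×10⁻³
  silicon nitride: M = 7.14×10⁻³
  low-carbon steel: M = 2.26×10⁻³
  stainless steel: M = 2.23×10⁻³
  tungsten: M = 1.26×10⁻³
Highest index: GFRP laminate.

GFRP laminate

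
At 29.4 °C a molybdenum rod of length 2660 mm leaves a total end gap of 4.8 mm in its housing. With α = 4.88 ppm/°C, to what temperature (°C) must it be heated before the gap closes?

α·L₀·ΔT = 4.8 mm ⇒ ΔT = 4.8 / (4.88×10⁻⁶ × 2660.0) = 369.8 K.
T = 29.4 + 369.8 = 399.2 °C.

399 °C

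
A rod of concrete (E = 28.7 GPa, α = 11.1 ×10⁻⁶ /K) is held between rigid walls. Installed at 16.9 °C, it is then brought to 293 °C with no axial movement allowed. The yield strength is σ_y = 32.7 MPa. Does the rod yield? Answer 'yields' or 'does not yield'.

yields

ΔT = 276.1 K. Constrained thermal stress σ = E·α·ΔT = 28.70×10³ MPa × 11.1×10⁻⁶ × 276.1 = 88.0 MPa (compressive).
Compare to σ_y = 32.7 MPa: σ ≥ σ_y, so it yields.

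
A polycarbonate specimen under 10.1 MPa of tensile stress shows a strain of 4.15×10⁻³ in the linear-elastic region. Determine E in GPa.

E = σ/ε = 10.1 MPa / 4.15×10⁻³ = 2434 MPa = 2.43 GPa.

2.43 GPa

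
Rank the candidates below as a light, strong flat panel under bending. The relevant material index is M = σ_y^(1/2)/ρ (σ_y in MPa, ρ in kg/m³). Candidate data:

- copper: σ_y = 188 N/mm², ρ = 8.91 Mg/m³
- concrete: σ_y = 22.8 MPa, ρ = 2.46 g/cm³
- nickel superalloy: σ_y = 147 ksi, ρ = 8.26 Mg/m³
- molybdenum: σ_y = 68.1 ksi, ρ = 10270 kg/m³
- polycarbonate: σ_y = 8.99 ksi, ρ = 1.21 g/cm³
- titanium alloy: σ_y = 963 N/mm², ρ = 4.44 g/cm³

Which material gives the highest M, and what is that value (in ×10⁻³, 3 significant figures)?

titanium alloy, M = 6.99×10⁻³

In SI units:
  copper: σ_y = 188.0 MPa, ρ = 8910 kg/m³
  concrete: σ_y = 22.80 MPa, ρ = 2460 kg/m³
  nickel superalloy: σ_y = 1014 MPa, ρ = 8260 kg/m³
  molybdenum: σ_y = 469.5 MPa, ρ = 10270 kg/m³
  polycarbonate: σ_y = 61.98 MPa, ρ = 1210 kg/m³
  titanium alloy: σ_y = 963.0 MPa, ρ = 4440 kg/m³
  titanium alloy: M = 6.99×10⁻³
  polycarbonate: M = 6.51×10⁻³
  nickel superalloy: M = 3.85×10⁻³
  molybdenum: M = 2.11×10⁻³
  concrete: M = 1.94×10⁻³
  copper: M = 1.54×10⁻³
Titanium alloy ranks first.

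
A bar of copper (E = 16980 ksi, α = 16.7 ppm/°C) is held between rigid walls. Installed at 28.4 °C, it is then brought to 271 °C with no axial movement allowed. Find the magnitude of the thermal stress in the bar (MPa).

474 MPa

E = 16980 ksi = 117.1 GPa.
ΔT = 242.6 K. Constrained thermal stress σ = E·α·ΔT = 117.1×10³ MPa × 16.7×10⁻⁶ × 242.6 = 474 MPa (compressive).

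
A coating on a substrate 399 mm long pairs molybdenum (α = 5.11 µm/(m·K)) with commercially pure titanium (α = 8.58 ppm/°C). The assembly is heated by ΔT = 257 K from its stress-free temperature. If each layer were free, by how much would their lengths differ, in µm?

356 µm

Δα = |5.11 − 8.58|×10⁻⁶/K = 3.47×10⁻⁶/K.
ΔL_mismatch = Δα·L·ΔT = 3.47×10⁻⁶ × 399.0 mm × 257.0 K = 356 µm.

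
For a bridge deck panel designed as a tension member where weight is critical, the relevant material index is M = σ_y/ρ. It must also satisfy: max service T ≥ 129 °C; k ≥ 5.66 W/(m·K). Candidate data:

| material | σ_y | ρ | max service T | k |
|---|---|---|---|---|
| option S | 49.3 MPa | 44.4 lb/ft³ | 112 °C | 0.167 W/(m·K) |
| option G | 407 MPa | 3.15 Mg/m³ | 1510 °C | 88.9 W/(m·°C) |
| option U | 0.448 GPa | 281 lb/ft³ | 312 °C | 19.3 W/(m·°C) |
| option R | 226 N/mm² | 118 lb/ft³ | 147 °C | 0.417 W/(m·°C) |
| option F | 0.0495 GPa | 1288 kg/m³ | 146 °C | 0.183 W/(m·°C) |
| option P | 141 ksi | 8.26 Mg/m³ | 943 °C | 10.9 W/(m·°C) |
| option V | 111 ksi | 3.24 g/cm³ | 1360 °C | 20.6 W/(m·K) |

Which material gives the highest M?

option V

Screen on constraints: max service T ≥ 129 °C; k ≥ 5.66 W/(m·K). Survivors: option G, option U, option P, option V.
Putting every candidate on a common basis:
  option G: σ_y = 407.0 MPa, ρ = 3150 kg/m³
  option U: σ_y = 448.0 MPa, ρ = 4501 kg/m³
  option P: σ_y = 972.2 MPa, ρ = 8260 kg/m³
  option V: σ_y = 765.3 MPa, ρ = 3240 kg/m³
  option V: M = 236 kN·m/kg
  option G: M = 129 kN·m/kg
  option P: M = 118 kN·m/kg
  option U: M = 99.5 kN·m/kg
The maximum is for option V.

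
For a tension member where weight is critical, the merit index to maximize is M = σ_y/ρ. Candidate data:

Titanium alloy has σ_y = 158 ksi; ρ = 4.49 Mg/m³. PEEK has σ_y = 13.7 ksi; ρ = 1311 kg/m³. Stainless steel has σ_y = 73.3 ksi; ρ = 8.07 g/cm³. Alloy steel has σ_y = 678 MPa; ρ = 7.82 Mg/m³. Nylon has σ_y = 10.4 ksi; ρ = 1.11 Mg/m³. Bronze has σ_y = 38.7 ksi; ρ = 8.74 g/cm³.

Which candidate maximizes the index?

titanium alloy

Convert each candidate to consistent units, then evaluate M:
  titanium alloy: σ_y = 1089 MPa, ρ = 4490 kg/m³
  PEEK: σ_y = 94.46 MPa, ρ = 1311 kg/m³
  stainless steel: σ_y = 505.4 MPa, ρ = 8070 kg/m³
  alloy steel: σ_y = 678.0 MPa, ρ = 7820 kg/m³
  nylon: σ_y = 71.71 MPa, ρ = 1110 kg/m³
  bronze: σ_y = 266.8 MPa, ρ = 8740 kg/m³
  titanium alloy: M = 243 kN·m/kg
  alloy steel: M = 86.7 kN·m/kg
  PEEK: M = 72.1 kN·m/kg
  nylon: M = 64.6 kN·m/kg
  stainless steel: M = 62.6 kN·m/kg
  bronze: M = 30.5 kN·m/kg
Highest index: titanium alloy.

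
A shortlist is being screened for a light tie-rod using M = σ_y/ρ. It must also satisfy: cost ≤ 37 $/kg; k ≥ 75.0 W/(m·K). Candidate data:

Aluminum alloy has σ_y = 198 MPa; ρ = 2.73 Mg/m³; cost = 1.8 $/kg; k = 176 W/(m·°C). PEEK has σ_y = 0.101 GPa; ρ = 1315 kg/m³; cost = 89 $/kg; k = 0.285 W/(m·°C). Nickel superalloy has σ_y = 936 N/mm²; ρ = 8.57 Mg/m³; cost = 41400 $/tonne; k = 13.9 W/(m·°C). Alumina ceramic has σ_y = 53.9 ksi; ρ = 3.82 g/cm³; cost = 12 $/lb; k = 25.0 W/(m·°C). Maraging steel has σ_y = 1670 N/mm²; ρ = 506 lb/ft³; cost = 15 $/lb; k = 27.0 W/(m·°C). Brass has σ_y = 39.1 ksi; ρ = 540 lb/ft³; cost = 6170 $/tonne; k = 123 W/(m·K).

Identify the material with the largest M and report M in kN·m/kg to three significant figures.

aluminum alloy, M = 72.5 kN·m/kg

Screen on constraints: cost ≤ 37 $/kg; k ≥ 75.0 W/(m·K). Survivors: aluminum alloy, brass.
Convert each candidate to consistent units, then evaluate M:
  aluminum alloy: σ_y = 198.0 MPa, ρ = 2730 kg/m³
  brass: σ_y = 269.6 MPa, ρ = 8650 kg/m³
  aluminum alloy: M = 72.5 kN·m/kg
  brass: M = 31.2 kN·m/kg
Highest index: aluminum alloy.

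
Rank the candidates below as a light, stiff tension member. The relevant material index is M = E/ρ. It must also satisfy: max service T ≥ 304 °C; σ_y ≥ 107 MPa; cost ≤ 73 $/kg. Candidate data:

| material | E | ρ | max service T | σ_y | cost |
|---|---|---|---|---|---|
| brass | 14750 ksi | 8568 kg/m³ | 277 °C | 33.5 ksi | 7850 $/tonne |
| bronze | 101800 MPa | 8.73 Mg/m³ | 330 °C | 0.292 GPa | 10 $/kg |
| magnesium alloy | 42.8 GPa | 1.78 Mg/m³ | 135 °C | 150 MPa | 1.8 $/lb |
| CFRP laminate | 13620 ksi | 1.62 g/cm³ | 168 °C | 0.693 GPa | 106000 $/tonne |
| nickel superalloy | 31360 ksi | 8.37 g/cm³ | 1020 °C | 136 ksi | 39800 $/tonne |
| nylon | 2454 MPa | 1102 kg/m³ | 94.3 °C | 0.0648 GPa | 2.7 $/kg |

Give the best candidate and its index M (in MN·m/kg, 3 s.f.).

Screen on constraints: max service T ≥ 304 °C; σ_y ≥ 107 MPa; cost ≤ 73 $/kg. Survivors: bronze, nickel superalloy.
After converting to SI:
  bronze: E = 101.8 GPa, ρ = 8730 kg/m³
  nickel superalloy: E = 216.2 GPa, ρ = 8370 kg/m³
  nickel superalloy: M = 25.8 MN·m/kg
  bronze: M = 11.7 MN·m/kg
The maximum is for nickel superalloy.

nickel superalloy, M = 25.8 MN·m/kg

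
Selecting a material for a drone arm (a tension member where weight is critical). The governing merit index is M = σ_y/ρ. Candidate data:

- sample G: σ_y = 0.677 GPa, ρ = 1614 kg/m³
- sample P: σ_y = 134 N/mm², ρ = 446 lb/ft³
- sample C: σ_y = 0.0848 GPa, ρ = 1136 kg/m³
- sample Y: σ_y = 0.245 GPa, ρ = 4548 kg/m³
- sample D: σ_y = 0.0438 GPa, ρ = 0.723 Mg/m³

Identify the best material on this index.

sample G

Normalizing units and computing the index:
  sample G: σ_y = 677.0 MPa, ρ = 1614 kg/m³
  sample P: σ_y = 134.0 MPa, ρ = 7144 kg/m³
  sample C: σ_y = 84.80 MPa, ρ = 1136 kg/m³
  sample Y: σ_y = 245.0 MPa, ρ = 4548 kg/m³
  sample D: σ_y = 43.80 MPa, ρ = 723.0 kg/m³
  sample G: M = 419 kN·m/kg
  sample C: M = 74.6 kN·m/kg
  sample D: M = 60.6 kN·m/kg
  sample Y: M = 53.9 kN·m/kg
  sample P: M = 18.8 kN·m/kg
Sample G ranks first.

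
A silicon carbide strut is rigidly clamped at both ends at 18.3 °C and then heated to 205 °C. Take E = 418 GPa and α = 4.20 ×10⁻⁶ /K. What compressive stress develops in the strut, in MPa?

328 MPa

ΔT = 186.7 K. Constrained thermal stress σ = E·α·ΔT = 418.0×10³ MPa × 4.20×10⁻⁶ × 186.7 = 328 MPa (compressive).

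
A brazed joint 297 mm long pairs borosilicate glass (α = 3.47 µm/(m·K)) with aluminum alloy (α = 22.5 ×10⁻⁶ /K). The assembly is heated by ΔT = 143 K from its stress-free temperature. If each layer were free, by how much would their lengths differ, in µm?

808 µm

Δα = |3.47 − 22.5|×10⁻⁶/K = 19.0×10⁻⁶/K.
ΔL_mismatch = Δα·L·ΔT = 19.0×10⁻⁶ × 297.0 mm × 143.0 K = 808 µm.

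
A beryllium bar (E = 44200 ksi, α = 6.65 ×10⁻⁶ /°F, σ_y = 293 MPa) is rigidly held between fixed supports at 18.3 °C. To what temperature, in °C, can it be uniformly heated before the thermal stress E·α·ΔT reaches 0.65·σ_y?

70.5 °C

E = 44200 ksi = 304.7 GPa.
α = 6.65×10⁻⁶/°F × 9/5 = 12.0×10⁻⁶/K.
E·α·ΔT = 190.5 MPa ⇒ ΔT = 190.5 / (304.7×10³ × 12.0×10⁻⁶) = 52.21 K.
T = 18.3 + 52.21 = 70.51 °C.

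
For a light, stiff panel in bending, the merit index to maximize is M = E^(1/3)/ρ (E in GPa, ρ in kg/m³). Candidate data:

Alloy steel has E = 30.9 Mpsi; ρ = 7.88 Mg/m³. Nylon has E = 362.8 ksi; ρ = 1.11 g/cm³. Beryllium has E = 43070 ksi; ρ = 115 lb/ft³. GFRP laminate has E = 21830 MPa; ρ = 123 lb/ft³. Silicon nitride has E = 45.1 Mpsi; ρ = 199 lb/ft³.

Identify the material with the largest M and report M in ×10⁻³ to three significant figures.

beryllium, M = 3.62×10⁻³

Putting every candidate on a common basis:
  alloy steel: E = 213.0 GPa, ρ = 7880 kg/m³
  nylon: E = 2.501 GPa, ρ = 1110 kg/m³
  beryllium: E = 297.0 GPa, ρ = 1842 kg/m³
  GFRP laminate: E = 21.83 GPa, ρ = 1970 kg/m³
  silicon nitride: E = 311.0 GPa, ρ = 3188 kg/m³
  beryllium: M = 3.62×10⁻³
  silicon nitride: M = 2.13×10⁻³
  GFRP laminate: M = 1.42×10⁻³
  nylon: M = 1.22×10⁻³
  alloy steel: M = 0.758×10⁻³
The maximum is for beryllium.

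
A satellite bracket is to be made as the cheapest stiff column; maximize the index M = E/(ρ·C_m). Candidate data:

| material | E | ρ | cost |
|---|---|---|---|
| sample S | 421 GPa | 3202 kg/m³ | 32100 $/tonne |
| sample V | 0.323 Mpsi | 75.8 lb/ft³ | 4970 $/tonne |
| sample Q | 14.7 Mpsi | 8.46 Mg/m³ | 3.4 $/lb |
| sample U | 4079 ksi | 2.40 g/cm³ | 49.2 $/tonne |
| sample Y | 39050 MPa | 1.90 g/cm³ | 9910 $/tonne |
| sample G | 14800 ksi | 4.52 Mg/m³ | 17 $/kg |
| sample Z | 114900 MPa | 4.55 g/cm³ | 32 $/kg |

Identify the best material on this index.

sample U

Normalizing units and computing the index:
  sample S: E = 421.0 GPa, ρ = 3202 kg/m³, cost = 32.10 $/kg
  sample V: E = 2.227 GPa, ρ = 1214 kg/m³, cost = 4.970 $/kg
  sample Q: E = 101.4 GPa, ρ = 8460 kg/m³, cost = 7.496 $/kg
  sample U: E = 28.12 GPa, ρ = 2400 kg/m³, cost = 0.04920 $/kg
  sample Y: E = 39.05 GPa, ρ = 1900 kg/m³, cost = 9.910 $/kg
  sample G: E = 102.0 GPa, ρ = 4520 kg/m³, cost = 17.00 $/kg
  sample Z: E = 114.9 GPa, ρ = 4550 kg/m³, cost = 32.00 $/kg
  sample U: M = 238 MN·m per $
  sample S: M = 4.10 MN·m per $
  sample Y: M = 2.07 MN·m per $
  sample Q: M = 1.60 MN·m per $
  sample G: M = 1.33 MN·m per $
  sample Z: M = 0.789 MN·m per $
  sample V: M = 0.369 MN·m per $
Highest index: sample U.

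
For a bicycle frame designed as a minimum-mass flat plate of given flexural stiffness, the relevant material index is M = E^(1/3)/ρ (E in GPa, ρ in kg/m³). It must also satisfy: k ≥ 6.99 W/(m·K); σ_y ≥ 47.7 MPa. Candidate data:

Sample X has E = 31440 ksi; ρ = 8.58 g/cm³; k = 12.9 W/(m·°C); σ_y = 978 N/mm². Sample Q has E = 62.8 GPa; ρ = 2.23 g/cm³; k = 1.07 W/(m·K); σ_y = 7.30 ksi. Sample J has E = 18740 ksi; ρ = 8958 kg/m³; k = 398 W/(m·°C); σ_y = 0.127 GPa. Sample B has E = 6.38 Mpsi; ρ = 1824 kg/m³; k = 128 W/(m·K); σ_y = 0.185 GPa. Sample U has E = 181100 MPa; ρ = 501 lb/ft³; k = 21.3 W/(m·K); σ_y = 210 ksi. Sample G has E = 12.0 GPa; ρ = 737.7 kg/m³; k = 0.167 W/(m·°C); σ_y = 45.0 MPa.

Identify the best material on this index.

Screen on constraints: k ≥ 6.99 W/(m·K); σ_y ≥ 47.7 MPa. Survivors: sample X, sample J, sample B, sample U.
In SI units:
  sample X: E = 216.8 GPa, ρ = 8580 kg/m³
  sample J: E = 129.2 GPa, ρ = 8958 kg/m³
  sample B: E = 43.99 GPa, ρ = 1824 kg/m³
  sample U: E = 181.1 GPa, ρ = 8025 kg/m³
  sample B: M = 1.94×10⁻³
  sample U: M = 0.705×10⁻³
  sample X: M = 0.700×10⁻³
  sample J: M = 0.564×10⁻³
Sample B ranks first.

sample B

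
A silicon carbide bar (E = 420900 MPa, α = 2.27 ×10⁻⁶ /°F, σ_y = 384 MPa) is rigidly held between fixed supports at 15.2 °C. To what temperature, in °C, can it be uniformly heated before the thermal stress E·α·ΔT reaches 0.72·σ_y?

E = 420900 MPa = 420.9 GPa.
α = 2.27×10⁻⁶/°F × 9/5 = 4.09×10⁻⁶/K.
E·α·ΔT = 276.5 MPa ⇒ ΔT = 276.5 / (420.9×10³ × 4.09×10⁻⁶) = 160.8 K.
T = 15.2 + 160.8 = 176.0 °C.

176 °C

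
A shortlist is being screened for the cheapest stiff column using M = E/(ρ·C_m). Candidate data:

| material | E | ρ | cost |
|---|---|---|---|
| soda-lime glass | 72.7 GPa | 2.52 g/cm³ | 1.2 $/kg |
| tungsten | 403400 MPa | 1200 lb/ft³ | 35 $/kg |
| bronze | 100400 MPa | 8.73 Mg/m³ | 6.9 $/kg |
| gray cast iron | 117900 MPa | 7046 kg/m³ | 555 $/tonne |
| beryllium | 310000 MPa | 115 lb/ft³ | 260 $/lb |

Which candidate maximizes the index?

In SI units:
  soda-lime glass: E = 72.70 GPa, ρ = 2520 kg/m³, cost = 1.200 $/kg
  tungsten: E = 403.4 GPa, ρ = 19220 kg/m³, cost = 35.00 $/kg
  bronze: E = 100.4 GPa, ρ = 8730 kg/m³, cost = 6.900 $/kg
  gray cast iron: E = 117.9 GPa, ρ = 7046 kg/m³, cost = 0.5550 $/kg
  beryllium: E = 310.0 GPa, ρ = 1842 kg/m³, cost = 573.2 $/kg
  gray cast iron: M = 30.1 MN·m per $
  soda-lime glass: M = 24.0 MN·m per $
  bronze: M = 1.67 MN·m per $
  tungsten: M = 0.600 MN·m per $
  beryllium: M = 0.294 MN·m per $
The maximum is for gray cast iron.

gray cast iron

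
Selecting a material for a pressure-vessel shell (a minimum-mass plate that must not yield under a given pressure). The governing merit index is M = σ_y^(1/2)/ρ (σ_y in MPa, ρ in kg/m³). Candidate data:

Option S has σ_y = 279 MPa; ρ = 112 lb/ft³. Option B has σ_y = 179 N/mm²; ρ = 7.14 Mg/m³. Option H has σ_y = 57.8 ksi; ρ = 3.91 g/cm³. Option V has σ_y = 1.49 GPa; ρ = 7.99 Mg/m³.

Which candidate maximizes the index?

In SI units:
  option S: σ_y = 279.0 MPa, ρ = 1794 kg/m³
  option B: σ_y = 179.0 MPa, ρ = 7140 kg/m³
  option H: σ_y = 398.5 MPa, ρ = 3910 kg/m³
  option V: σ_y = 1490 MPa, ρ = 7990 kg/m³
  option S: M = 9.31×10⁻³
  option H: M = 5.11×10⁻³
  option V: M = 4.83×10⁻³
  option B: M = 1.87×10⁻³
The maximum is for option S.

option S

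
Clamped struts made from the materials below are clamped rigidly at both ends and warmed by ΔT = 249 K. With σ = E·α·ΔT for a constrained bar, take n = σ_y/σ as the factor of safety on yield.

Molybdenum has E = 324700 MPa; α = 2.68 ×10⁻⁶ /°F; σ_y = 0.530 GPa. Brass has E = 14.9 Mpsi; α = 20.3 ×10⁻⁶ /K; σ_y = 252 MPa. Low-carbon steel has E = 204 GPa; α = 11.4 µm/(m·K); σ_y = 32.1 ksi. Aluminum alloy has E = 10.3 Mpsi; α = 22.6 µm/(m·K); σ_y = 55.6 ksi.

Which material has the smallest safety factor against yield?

With everything in SI (GPa, ×10⁻⁶/K, MPa):
  molybdenum: E = 324.7, α = 4.82, σ_y = 530.0 → σ = 390 MPa, n = 1.36
  brass: E = 102.7, α = 20.3, σ_y = 252.0 → σ = 519 MPa, n = 0.485
  low-carbon steel: E = 204.0, α = 11.4, σ_y = 221.3 → σ = 579 MPa, n = 0.382
  aluminum alloy: E = 71.02, α = 22.6, σ_y = 383.3 → σ = 400 MPa, n = 0.959
Smallest n: low-carbon steel with n = 0.382.

low-carbon steel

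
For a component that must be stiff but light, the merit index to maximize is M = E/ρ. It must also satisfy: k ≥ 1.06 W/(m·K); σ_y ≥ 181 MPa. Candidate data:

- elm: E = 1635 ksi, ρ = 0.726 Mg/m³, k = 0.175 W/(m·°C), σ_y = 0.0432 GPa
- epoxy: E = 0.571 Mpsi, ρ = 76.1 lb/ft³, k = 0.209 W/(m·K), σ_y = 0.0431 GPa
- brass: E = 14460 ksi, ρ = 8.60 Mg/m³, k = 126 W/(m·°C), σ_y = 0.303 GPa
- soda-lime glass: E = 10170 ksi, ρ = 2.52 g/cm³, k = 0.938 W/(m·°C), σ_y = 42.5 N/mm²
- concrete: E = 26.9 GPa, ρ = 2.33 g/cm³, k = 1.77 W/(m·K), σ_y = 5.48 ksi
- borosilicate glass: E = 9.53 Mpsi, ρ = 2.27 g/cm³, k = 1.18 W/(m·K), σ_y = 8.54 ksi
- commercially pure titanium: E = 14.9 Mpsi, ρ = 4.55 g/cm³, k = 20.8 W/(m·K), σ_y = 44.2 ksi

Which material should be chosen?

Screen on constraints: k ≥ 1.06 W/(m·K); σ_y ≥ 181 MPa. Survivors: brass, commercially pure titanium.
Normalizing units and computing the index:
  brass: E = 99.70 GPa, ρ = 8600 kg/m³
  commercially pure titanium: E = 102.7 GPa, ρ = 4550 kg/m³
  commercially pure titanium: M = 22.6 MN·m/kg
  brass: M = 11.6 MN·m/kg
The maximum is for commercially pure titanium.

commercially pure titanium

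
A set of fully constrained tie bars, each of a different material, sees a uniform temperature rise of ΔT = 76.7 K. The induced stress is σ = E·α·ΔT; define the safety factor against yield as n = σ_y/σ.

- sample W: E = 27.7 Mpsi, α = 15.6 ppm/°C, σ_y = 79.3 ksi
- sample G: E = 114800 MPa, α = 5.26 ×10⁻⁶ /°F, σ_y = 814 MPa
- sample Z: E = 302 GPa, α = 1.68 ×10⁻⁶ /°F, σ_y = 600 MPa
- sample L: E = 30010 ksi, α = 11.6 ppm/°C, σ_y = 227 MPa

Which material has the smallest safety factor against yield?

sample L

In consistent units (E in GPa, α in ×10⁻⁶/K, σ_y in MPa):
  sample W: E = 191.0, α = 15.6, σ_y = 546.8 → σ = 229 MPa, n = 2.39
  sample G: E = 114.8, α = 9.47, σ_y = 814.0 → σ = 83.4 MPa, n = 9.76
  sample Z: E = 302.0, α = 3.02, σ_y = 600.0 → σ = 70.0 MPa, n = 8.57
  sample L: E = 206.9, α = 11.6, σ_y = 227.0 → σ = 184 MPa, n = 1.23
The minimum is sample L at n = 1.23.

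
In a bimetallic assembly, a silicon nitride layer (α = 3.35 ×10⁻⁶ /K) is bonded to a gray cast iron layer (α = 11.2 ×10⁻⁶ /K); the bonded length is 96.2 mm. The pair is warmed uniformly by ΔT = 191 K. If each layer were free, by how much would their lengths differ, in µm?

Δα = |3.35 − 11.2|×10⁻⁶/K = 7.85×10⁻⁶/K.
ΔL_mismatch = Δα·L·ΔT = 7.85×10⁻⁶ × 96.2 mm × 191.0 K = 144 µm.

144 µm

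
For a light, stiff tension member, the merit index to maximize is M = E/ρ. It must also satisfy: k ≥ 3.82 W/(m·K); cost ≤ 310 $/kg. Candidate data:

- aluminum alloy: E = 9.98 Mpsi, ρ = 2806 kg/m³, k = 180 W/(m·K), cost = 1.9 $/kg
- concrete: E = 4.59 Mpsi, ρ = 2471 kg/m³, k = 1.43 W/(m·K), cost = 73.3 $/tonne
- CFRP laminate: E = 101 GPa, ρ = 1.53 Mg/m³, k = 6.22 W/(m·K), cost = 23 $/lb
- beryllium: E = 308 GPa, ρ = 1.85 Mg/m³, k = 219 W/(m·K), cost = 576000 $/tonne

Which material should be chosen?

Screen on constraints: k ≥ 3.82 W/(m·K); cost ≤ 310 $/kg. Survivors: aluminum alloy, CFRP laminate.
Normalizing units and computing the index:
  aluminum alloy: E = 68.81 GPa, ρ = 2806 kg/m³
  CFRP laminate: E = 101.0 GPa, ρ = 1530 kg/m³
  CFRP laminate: M = 66.0 MN·m/kg
  aluminum alloy: M = 24.5 MN·m/kg
The maximum is for CFRP laminate.

CFRP laminate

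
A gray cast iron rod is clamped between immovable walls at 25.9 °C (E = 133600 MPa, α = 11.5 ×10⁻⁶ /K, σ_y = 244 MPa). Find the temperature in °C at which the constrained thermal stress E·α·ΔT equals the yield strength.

E = 133600 MPa = 133.6 GPa.
E·α·ΔT = 244.0 MPa ⇒ ΔT = 244.0 / (133.6×10³ × 11.5×10⁻⁶) = 158.8 K.
T = 25.9 + 158.8 = 184.7 °C.

185 °C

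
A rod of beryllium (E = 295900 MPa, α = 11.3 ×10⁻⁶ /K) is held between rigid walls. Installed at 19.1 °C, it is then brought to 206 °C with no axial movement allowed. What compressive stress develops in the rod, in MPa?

625 MPa

E = 295900 MPa = 295.9 GPa.
ΔT = 186.9 K. Constrained thermal stress σ = E·α·ΔT = 295.9×10³ MPa × 11.3×10⁻⁶ × 186.9 = 625 MPa (compressive).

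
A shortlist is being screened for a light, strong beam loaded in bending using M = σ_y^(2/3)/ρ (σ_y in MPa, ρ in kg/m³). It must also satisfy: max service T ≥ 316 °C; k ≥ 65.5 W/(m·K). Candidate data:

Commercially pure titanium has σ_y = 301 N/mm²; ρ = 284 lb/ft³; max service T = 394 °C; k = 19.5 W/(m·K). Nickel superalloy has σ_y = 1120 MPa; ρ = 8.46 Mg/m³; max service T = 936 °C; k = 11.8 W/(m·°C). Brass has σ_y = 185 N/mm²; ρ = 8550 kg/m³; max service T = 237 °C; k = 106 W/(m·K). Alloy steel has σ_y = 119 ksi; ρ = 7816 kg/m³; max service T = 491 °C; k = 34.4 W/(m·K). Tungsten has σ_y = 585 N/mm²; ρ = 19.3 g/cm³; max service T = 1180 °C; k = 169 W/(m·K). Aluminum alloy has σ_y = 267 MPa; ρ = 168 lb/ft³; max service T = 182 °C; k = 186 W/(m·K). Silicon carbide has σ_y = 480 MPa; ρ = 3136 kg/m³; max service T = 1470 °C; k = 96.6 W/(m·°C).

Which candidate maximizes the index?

silicon carbide

Screen on constraints: max service T ≥ 316 °C; k ≥ 65.5 W/(m·K). Survivors: tungsten, silicon carbide.
Normalizing units and computing the index:
  tungsten: σ_y = 585.0 MPa, ρ = 19300 kg/m³
  silicon carbide: σ_y = 480.0 MPa, ρ = 3136 kg/m³
  silicon carbide: M = 19.5×10⁻³
  tungsten: M = 3.62×10⁻³
Silicon carbide has the largest M.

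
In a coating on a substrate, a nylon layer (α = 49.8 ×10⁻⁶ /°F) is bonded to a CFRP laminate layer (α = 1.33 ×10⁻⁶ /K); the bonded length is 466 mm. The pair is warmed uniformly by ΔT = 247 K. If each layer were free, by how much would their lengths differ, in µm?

nylon: α = 49.8×10⁻⁶/°F × 9/5 = 89.6×10⁻⁶/K.
Δα = |89.6 − 1.33|×10⁻⁶/K = 88.3×10⁻⁶/K.
ΔL_mismatch = Δα·L·ΔT = 88.3×10⁻⁶ × 466.0 mm × 247.0 K = 10200 µm.

10200 µm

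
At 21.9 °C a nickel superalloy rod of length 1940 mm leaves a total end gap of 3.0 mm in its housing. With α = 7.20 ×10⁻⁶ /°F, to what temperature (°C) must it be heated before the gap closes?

141 °C

α = 7.20×10⁻⁶/°F × 9/5 = 13.0×10⁻⁶/K.
α·L₀·ΔT = 3.0 mm ⇒ ΔT = 3.0 / (13.0×10⁻⁶ × 1940.0) = 119.3 K.
T = 21.9 + 119.3 = 141.2 °C.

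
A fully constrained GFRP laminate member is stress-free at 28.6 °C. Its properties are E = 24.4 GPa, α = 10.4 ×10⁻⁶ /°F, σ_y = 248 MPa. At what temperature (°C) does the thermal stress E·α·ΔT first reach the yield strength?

572 °C

α = 10.4×10⁻⁶/°F × 9/5 = 18.7×10⁻⁶/K.
E·α·ΔT = 248.0 MPa ⇒ ΔT = 248.0 / (24.40×10³ × 18.7×10⁻⁶) = 542.9 K.
T = 28.6 + 542.9 = 571.5 °C.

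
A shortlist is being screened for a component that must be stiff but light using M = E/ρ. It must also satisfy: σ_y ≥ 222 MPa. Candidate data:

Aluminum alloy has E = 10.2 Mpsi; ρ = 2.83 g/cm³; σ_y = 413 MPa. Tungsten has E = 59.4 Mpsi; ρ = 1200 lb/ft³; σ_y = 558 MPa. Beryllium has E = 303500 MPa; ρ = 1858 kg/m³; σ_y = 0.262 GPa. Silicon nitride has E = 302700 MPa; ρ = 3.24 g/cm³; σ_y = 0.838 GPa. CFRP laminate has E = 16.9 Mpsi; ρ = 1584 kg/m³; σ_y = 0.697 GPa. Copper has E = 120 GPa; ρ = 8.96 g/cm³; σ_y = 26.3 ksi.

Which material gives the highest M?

beryllium

Screen on constraints: σ_y ≥ 222 MPa. Survivors: aluminum alloy, tungsten, beryllium, silicon nitride, CFRP laminate.
After converting to SI:
  aluminum alloy: E = 70.33 GPa, ρ = 2830 kg/m³
  tungsten: E = 409.5 GPa, ρ = 19220 kg/m³
  beryllium: E = 303.5 GPa, ρ = 1858 kg/m³
  silicon nitride: E = 302.7 GPa, ρ = 3240 kg/m³
  CFRP laminate: E = 116.5 GPa, ρ = 1584 kg/m³
  beryllium: M = 163 MN·m/kg
  silicon nitride: M = 93.4 MN·m/kg
  CFRP laminate: M = 73.6 MN·m/kg
  aluminum alloy: M = 24.9 MN·m/kg
  tungsten: M = 21.3 MN·m/kg
Beryllium has the largest M.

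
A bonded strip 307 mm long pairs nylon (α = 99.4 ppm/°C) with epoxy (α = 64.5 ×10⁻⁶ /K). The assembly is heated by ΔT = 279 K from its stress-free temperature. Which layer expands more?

α(nylon) = 99.4×10⁻⁶/K vs α(epoxy) = 64.5×10⁻⁶/K.
Higher α expands more for the same ΔT: nylon.

nylon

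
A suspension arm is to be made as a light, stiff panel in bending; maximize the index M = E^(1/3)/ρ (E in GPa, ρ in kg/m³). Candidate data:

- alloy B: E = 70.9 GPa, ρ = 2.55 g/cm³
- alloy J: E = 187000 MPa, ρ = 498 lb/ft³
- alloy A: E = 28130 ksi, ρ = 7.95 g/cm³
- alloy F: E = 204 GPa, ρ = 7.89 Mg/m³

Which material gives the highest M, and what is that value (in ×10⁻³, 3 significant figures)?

alloy B, M = 1.62×10⁻³

In SI units:
  alloy B: E = 70.90 GPa, ρ = 2550 kg/m³
  alloy J: E = 187.0 GPa, ρ = 7977 kg/m³
  alloy A: E = 193.9 GPa, ρ = 7950 kg/m³
  alloy F: E = 204.0 GPa, ρ = 7890 kg/m³
  alloy B: M = 1.62×10⁻³
  alloy F: M = 0.746×10⁻³
  alloy A: M = 0.728×10⁻³
  alloy J: M = 0.717×10⁻³
Alloy B ranks first.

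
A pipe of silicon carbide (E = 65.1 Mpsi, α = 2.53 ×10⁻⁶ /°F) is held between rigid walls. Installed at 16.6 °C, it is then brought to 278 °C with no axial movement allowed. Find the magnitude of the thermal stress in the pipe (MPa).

534 MPa

E = 65.1 Mpsi = 448.8 GPa.
α = 2.53×10⁻⁶/°F × 9/5 = 4.55×10⁻⁶/K.
ΔT = 261.4 K. Constrained thermal stress σ = E·α·ΔT = 448.8×10³ MPa × 4.55×10⁻⁶ × 261.4 = 534 MPa (compressive).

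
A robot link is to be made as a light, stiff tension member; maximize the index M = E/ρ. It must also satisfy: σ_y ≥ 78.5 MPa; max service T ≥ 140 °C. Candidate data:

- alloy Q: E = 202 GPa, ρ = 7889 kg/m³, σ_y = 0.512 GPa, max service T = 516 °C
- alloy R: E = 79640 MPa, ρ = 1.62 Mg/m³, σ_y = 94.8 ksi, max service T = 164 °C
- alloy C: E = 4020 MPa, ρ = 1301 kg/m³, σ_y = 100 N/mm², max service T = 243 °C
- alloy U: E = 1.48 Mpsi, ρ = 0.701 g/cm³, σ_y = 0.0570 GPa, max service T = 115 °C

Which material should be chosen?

alloy R

Screen on constraints: σ_y ≥ 78.5 MPa; max service T ≥ 140 °C. Survivors: alloy Q, alloy R, alloy C.
Convert each candidate to consistent units, then evaluate M:
  alloy Q: E = 202.0 GPa, ρ = 7889 kg/m³
  alloy R: E = 79.64 GPa, ρ = 1620 kg/m³
  alloy C: E = 4.020 GPa, ρ = 1301 kg/m³
  alloy R: M = 49.2 MN·m/kg
  alloy Q: M = 25.6 MN·m/kg
  alloy C: M = 3.09 MN·m/kg
Alloy R has the largest M.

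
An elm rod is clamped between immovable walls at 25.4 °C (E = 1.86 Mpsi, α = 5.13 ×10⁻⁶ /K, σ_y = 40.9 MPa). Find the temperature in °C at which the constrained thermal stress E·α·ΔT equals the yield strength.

E = 1.86 Mpsi = 12.82 GPa.
E·α·ΔT = 40.90 MPa ⇒ ΔT = 40.90 / (12.82×10³ × 5.13×10⁻⁶) = 621.7 K.
T = 25.4 + 621.7 = 647.1 °C.

647 °C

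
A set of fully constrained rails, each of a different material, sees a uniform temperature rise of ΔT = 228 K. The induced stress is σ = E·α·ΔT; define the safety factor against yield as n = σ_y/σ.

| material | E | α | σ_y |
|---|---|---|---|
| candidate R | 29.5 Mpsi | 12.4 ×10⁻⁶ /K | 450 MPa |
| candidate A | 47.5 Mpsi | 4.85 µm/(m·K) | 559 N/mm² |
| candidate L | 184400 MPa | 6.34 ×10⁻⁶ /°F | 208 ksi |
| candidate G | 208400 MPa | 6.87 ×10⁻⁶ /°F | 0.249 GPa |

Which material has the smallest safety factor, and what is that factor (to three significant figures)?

candidate G, n = 0.424

Converting E to GPa, α to ×10⁻⁶/K, σ_y to MPa, then σ and n for each:
  candidate R: E = 203.4, α = 12.4, σ_y = 450.0 → σ = 575 MPa, n = 0.783
  candidate A: E = 327.5, α = 4.85, σ_y = 559.0 → σ = 362 MPa, n = 1.54
  candidate L: E = 184.4, α = 11.4, σ_y = 1434 → σ = 480 MPa, n = 2.99
  candidate G: E = 208.4, α = 12.4, σ_y = 249.0 → σ = 588 MPa, n = 0.424
The minimum is candidate G at n = 0.424.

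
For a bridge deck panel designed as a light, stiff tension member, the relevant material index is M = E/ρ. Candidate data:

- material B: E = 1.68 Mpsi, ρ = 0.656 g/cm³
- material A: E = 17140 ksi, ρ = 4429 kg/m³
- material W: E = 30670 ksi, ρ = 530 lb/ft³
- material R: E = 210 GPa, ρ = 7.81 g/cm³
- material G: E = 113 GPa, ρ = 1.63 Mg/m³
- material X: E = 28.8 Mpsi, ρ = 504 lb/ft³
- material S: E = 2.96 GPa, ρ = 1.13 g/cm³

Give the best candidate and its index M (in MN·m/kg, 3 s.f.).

Normalizing units and computing the index:
  material B: E = 11.58 GPa, ρ = 656.0 kg/m³
  material A: E = 118.2 GPa, ρ = 4429 kg/m³
  material W: E = 211.5 GPa, ρ = 8490 kg/m³
  material R: E = 210.0 GPa, ρ = 7810 kg/m³
  material G: E = 113.0 GPa, ρ = 1630 kg/m³
  material X: E = 198.6 GPa, ρ = 8073 kg/m³
  material S: E = 2.960 GPa, ρ = 1130 kg/m³
  material G: M = 69.3 MN·m/kg
  material R: M = 26.9 MN·m/kg
  material A: M = 26.7 MN·m/kg
  material W: M = 24.9 MN·m/kg
  material X: M = 24.6 MN·m/kg
  material B: M = 17.7 MN·m/kg
  material S: M = 2.62 MN·m/kg
The maximum is for material G.

material G, M = 69.3 MN·m/kg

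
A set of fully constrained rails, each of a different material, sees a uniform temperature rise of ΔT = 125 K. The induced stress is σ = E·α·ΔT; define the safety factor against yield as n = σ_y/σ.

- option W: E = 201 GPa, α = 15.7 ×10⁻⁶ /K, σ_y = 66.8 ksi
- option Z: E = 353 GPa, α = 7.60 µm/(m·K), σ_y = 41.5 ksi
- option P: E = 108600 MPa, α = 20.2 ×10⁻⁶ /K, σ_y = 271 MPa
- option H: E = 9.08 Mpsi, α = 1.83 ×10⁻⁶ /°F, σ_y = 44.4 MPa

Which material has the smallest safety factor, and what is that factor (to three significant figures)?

Per material, after unit conversion:
  option W: E = 201.0, α = 15.7, σ_y = 460.6 → σ = 394 MPa, n = 1.17
  option Z: E = 353.0, α = 7.60, σ_y = 286.1 → σ = 335 MPa, n = 0.853
  option P: E = 108.6, α = 20.2, σ_y = 271.0 → σ = 274 MPa, n = 0.988
  option H: E = 62.60, α = 3.29, σ_y = 44.40 → σ = 25.8 MPa, n = 1.72
The minimum is option Z at n = 0.853.

option Z, n = 0.853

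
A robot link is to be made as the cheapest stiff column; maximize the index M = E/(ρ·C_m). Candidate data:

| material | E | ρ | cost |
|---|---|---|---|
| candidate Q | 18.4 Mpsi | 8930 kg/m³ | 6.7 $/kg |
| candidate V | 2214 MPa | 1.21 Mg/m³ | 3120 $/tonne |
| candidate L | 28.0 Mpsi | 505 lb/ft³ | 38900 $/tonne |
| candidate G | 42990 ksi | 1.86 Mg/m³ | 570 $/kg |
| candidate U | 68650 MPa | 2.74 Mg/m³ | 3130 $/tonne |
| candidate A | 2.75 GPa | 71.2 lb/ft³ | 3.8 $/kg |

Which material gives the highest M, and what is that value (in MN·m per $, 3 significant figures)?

candidate U, M = 8.00 MN·m per $

Convert each candidate to consistent units, then evaluate M:
  candidate Q: E = 126.9 GPa, ρ = 8930 kg/m³, cost = 6.700 $/kg
  candidate V: E = 2.214 GPa, ρ = 1210 kg/m³, cost = 3.120 $/kg
  candidate L: E = 193.1 GPa, ρ = 8089 kg/m³, cost = 38.90 $/kg
  candidate G: E = 296.4 GPa, ρ = 1860 kg/m³, cost = 570.0 $/kg
  candidate U: E = 68.65 GPa, ρ = 2740 kg/m³, cost = 3.130 $/kg
  candidate A: E = 2.750 GPa, ρ = 1141 kg/m³, cost = 3.800 $/kg
  candidate U: M = 8.00 MN·m per $
  candidate Q: M = 2.12 MN·m per $
  candidate A: M = 0.635 MN·m per $
  candidate L: M = 0.614 MN·m per $
  candidate V: M = 0.586 MN·m per $
  candidate G: M = 0.280 MN·m per $
The maximum is for candidate U.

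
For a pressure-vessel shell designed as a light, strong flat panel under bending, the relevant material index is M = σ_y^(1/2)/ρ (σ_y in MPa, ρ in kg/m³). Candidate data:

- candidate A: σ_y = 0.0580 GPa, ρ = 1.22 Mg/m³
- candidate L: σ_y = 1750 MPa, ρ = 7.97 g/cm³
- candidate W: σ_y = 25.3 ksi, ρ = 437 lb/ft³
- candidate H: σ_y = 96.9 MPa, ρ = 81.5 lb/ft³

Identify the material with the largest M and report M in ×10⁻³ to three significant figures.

candidate H, M = 7.54×10⁻³

After converting to SI:
  candidate A: σ_y = 58.00 MPa, ρ = 1220 kg/m³
  candidate L: σ_y = 1750 MPa, ρ = 7970 kg/m³
  candidate W: σ_y = 174.4 MPa, ρ = 7000 kg/m³
  candidate H: σ_y = 96.90 MPa, ρ = 1306 kg/m³
  candidate H: M = 7.54×10⁻³
  candidate A: M = 6.24×10⁻³
  candidate L: M = 5.25×10⁻³
  candidate W: M = 1.89×10⁻³
Candidate H ranks first.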